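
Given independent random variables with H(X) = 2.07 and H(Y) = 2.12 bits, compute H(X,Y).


For independent variables, H(X,Y) = H(X) + H(Y) = 2.07 + 2.12 = 4.19

4.19 bits


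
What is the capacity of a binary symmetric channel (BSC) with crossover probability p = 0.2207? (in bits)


H(p) = -p*log2(p) - (1-p)*log2(1-p) = -0.2207*log2(0.2207) - 0.7793*log2(0.7793) = 0.481091 + 0.280353 = 0.7614. C = 1 - H(p) = 1 - 0.7614 = 0.2386

0.2386 bits


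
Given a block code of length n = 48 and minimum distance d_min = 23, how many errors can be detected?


Detection capability = d_min - 1 = 23 - 1 = 22

22 errors


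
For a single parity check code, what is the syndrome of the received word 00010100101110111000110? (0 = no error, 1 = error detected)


Syndrome = XOR of all bits = 0 XOR 0 XOR 0 XOR 1 XOR 0 XOR 1 XOR 0 XOR 0 XOR 1 XOR 0 XOR 1 XOR 1 XOR 1 XOR 0 XOR 1 XOR 1 XOR 1 XOR 0 XOR 0 XOR 0 XOR 1 XOR 1 XOR 0 = 1

1


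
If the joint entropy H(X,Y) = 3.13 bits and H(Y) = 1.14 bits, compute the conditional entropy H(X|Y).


H(X|Y) = H(X,Y) - H(Y) = 3.13 - 1.14 = 1.99

1.99 bits


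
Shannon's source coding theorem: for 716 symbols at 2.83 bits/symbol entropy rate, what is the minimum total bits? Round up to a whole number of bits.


Minimum bits >= n * H = 716 * 2.83 = 2026.28, rounded up to a whole number of bits = 2027

2027 bits


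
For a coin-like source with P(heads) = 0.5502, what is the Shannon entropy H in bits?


H = -p*log2(p) - (1-p)*log2(1-p). -0.5502*log2(0.5502) = 0.474257; -0.4498*log2(0.4498) = 0.518459. H = 0.474257 + 0.518459 = 0.9927

0.9927 bits


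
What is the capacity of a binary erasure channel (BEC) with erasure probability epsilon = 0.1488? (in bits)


C = 1 - epsilon = 1 - 0.1488 = 0.8512

0.8512 bits


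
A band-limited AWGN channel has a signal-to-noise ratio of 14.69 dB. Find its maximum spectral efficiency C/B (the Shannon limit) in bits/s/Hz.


SNR_linear = 10^(14.69/10) = 29.4442; C/B = log2(1 + SNR_linear) = log2(1 + 29.4442) = 4.9281

4.9281 bits/s/Hz


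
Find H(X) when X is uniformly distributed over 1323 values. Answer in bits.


H = log2(n) = log2(1323) = 10.3696

10.3696 bits


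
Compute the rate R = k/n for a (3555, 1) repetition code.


Rate = k/n = 1/3555

1/3555


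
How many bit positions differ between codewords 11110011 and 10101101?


Count differing positions: . ^ . ^ ^ ^ ^ . = 5 differences

5


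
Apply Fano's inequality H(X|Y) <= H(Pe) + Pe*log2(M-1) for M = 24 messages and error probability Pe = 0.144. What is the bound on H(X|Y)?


H(Pe) = -Pe*log2(Pe) - (1-Pe)*log2(1-Pe) = -0.144*log2(0.144) - 0.856*log2(0.856) = 0.402604 + 0.192016 = 0.5946. Pe*log2(M-1) = 0.144*log2(23) = 0.651393. Bound = H(Pe) + Pe*log2(M-1) = 0.402604 + 0.192016 + 0.651393 = 1.246

1.246 bits


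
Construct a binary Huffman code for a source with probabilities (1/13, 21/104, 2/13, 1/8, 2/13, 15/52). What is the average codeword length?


Huffman construction (repeatedly merge the two least-probable nodes; each merge adds 1 bit to every symbol beneath it): 1/13 + 1/8 = 21/104; 2/13 + 2/13 = 4/13; 21/104 + 21/104 = 21/52; 15/52 + 4/13 = 31/52; 21/52 + 31/52 = 1. Resulting codeword lengths (in the order the probabilities were given): (3, 2, 3, 3, 3, 2). L_avg = sum(p_i * l_i) = 1/13*3 + 21/104*2 + 2/13*3 + 1/8*3 + 2/13*3 + 15/52*2 = 261/104 = 2.5096

2.5096 bits


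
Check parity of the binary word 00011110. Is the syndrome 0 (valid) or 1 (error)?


Syndrome = XOR of all bits = 0 XOR 0 XOR 0 XOR 1 XOR 1 XOR 1 XOR 1 XOR 0 = 0

0


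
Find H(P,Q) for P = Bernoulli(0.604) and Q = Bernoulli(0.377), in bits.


H(P,Q) = -p*log2(q) - (1-p)*log2(1-q). -0.604*log2(0.377) = 0.850048; -0.396*log2(0.623) = 0.270348. H(P,Q) = 0.850048 + 0.270348 = 1.1204

1.1204 bits


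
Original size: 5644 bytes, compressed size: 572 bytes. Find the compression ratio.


Ratio = original / compressed = 5644 / 572 = 9.8671

9.8671


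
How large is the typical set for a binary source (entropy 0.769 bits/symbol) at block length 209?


log2|A_typical| = nH = 209 * 0.769 = 160.721, so |A_typical| ~ 2^160.721 = 2.409e+48

2.409e+48


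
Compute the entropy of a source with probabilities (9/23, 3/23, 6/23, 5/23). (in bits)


H = -sum(p_i * log2(p_i)). Terms: -(9/23)*log2(9/23) = 0.529684; -(3/23)*log2(3/23) = 0.383296; -(6/23)*log2(6/23) = 0.505722; -(5/23)*log2(5/23) = 0.478616. H = 0.529684 + 0.383296 + 0.505722 + 0.478616 = 1.8973

1.8973 bits


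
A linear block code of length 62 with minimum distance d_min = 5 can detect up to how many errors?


Detection capability = d_min - 1 = 5 - 1 = 4

4 errors


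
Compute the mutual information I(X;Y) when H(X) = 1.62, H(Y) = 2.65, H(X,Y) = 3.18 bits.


I(X;Y) = H(X) + H(Y) - H(X,Y) = 1.62 + 2.65 - 3.18 = 1.09

1.09 bits


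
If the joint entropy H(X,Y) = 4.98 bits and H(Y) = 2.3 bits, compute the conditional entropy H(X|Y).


H(X|Y) = H(X,Y) - H(Y) = 4.98 - 2.3 = 2.68

2.68 bits


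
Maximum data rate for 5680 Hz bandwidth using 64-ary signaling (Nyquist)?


Rate = 2 * B * log2(M) = 2 * 5680 * 6.0 = 68160.0

68160.0 bps


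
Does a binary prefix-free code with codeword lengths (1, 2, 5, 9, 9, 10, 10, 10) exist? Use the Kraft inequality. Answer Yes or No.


Kraft sum = sum(2^(-l_i)) = 0.7881, need <= 1. Result: satisfied (a binary prefix-free code with these lengths exists)

Yes


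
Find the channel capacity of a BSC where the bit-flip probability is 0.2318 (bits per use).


H(p) = -p*log2(p) - (1-p)*log2(1-p) = -0.2318*log2(0.2318) - 0.7682*log2(0.7682) = 0.488877 + 0.292259 = 0.7811. C = 1 - H(p) = 1 - 0.7811 = 0.2189

0.2189 bits


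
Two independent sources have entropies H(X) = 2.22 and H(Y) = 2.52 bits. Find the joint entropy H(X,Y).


For independent variables, H(X,Y) = H(X) + H(Y) = 2.22 + 2.52 = 4.74

4.74 bits


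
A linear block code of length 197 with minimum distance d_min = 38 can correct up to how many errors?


Correction capability = floor((d-1)/2) = floor((38-1)/2) = 18

18 errors


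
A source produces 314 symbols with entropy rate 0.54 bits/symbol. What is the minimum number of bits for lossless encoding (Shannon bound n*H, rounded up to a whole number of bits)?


Minimum bits >= n * H = 314 * 0.54 = 169.56, rounded up to a whole number of bits = 170

170 bits


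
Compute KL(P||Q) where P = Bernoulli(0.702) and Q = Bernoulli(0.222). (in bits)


KL = p*log2(p/q) + (1-p)*log2((1-p)/(1-q)) = 0.702*log2(0.702/0.222) + 0.298*log2(0.298/0.778) = 0.7534

0.7534 bits


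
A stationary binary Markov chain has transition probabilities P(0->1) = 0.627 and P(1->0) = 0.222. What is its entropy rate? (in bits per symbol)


Stationary distribution: pi_0 = p10/(p01+p10) = 0.2615, pi_1 = 0.7385. Entropy rate H' = pi_0*H(p01) + pi_1*H(p10) = 0.2615*0.9529 + 0.7385*0.7638 = 0.8133

0.8133 bits/symbol


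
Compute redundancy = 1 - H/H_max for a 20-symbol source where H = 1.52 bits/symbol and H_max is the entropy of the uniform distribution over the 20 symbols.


H_max = log2(K) = log2(20) = 4.3219 bits/symbol. Redundancy = 1 - H/H_max = 1 - 1.52/4.3219 = 1 - 0.3517 = 0.6483

0.6483


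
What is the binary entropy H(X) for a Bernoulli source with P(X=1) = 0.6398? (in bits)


H = -p*log2(p) - (1-p)*log2(1-p). -0.6398*log2(0.6398) = 0.412228; -0.3602*log2(0.3602) = 0.530621. H = 0.412228 + 0.530621 = 0.9428

0.9428 bits


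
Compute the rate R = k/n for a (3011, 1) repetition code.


Rate = k/n = 1/3011

1/3011


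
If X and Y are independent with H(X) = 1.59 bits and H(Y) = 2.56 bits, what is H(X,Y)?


For independent variables, H(X,Y) = H(X) + H(Y) = 1.59 + 2.56 = 4.15

4.15 bits


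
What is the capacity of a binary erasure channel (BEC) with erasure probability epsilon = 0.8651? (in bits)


C = 1 - epsilon = 1 - 0.8651 = 0.1349

0.1349 bits


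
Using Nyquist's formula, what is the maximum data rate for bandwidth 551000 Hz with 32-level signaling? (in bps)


Rate = 2 * B * log2(M) = 2 * 551000 * 5.0 = 5510000.0

5510000.0 bps


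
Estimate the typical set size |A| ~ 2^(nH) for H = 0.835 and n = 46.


log2|A_typical| = nH = 46 * 0.835 = 38.41, so |A_typical| ~ 2^38.41 = 3.652e+11

3.652e+11


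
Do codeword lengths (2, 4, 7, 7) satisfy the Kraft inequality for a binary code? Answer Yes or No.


Kraft sum = sum(2^(-l_i)) = 0.3281, need <= 1. Result: satisfied (a binary prefix-free code with these lengths exists)

Yes


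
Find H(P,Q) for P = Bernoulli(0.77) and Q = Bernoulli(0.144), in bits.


H(P,Q) = -p*log2(q) - (1-p)*log2(1-q). -0.77*log2(0.144) = 2.152812; -0.23*log2(0.856) = 0.051593. H(P,Q) = 2.152812 + 0.051593 = 2.2044

2.2044 bits


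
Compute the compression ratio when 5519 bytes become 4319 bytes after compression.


Ratio = original / compressed = 5519 / 4319 = 1.2778

1.2778


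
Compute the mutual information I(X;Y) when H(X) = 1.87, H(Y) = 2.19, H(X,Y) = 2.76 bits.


I(X;Y) = H(X) + H(Y) - H(X,Y) = 1.87 + 2.19 - 2.76 = 1.3

1.3 bits


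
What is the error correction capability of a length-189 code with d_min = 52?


Correction capability = floor((d-1)/2) = floor((52-1)/2) = 25

25 errors


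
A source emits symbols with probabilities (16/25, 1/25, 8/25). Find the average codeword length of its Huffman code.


Huffman construction (repeatedly merge the two least-probable nodes; each merge adds 1 bit to every symbol beneath it): 1/25 + 8/25 = 9/25; 9/25 + 16/25 = 1. Resulting codeword lengths (in the order the probabilities were given): (1, 2, 2). L_avg = sum(p_i * l_i) = 16/25*1 + 1/25*2 + 8/25*2 = 34/25 = 1.36

1.36 bits


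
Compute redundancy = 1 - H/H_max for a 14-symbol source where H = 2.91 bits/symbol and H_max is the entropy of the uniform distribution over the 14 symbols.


H_max = log2(K) = log2(14) = 3.8074 bits/symbol. Redundancy = 1 - H/H_max = 1 - 2.91/3.8074 = 1 - 0.7643 = 0.2357

0.2357


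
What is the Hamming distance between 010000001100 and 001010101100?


Count differing positions: . ^ ^ . ^ . ^ . . . . . = 4 differences

4


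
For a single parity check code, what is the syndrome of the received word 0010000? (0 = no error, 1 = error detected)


Syndrome = XOR of all bits = 0 XOR 0 XOR 1 XOR 0 XOR 0 XOR 0 XOR 0 = 1

1


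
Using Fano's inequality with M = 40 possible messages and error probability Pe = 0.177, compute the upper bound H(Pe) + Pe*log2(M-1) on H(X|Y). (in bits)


H(Pe) = -Pe*log2(Pe) - (1-Pe)*log2(1-Pe) = -0.177*log2(0.177) - 0.823*log2(0.823) = 0.442178 + 0.231292 = 0.6735. Pe*log2(M-1) = 0.177*log2(39) = 0.935516. Bound = H(Pe) + Pe*log2(M-1) = 0.442178 + 0.231292 + 0.935516 = 1.609

1.609 bits


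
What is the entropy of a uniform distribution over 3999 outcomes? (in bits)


H = log2(n) = log2(3999) = 11.9654

11.9654 bits


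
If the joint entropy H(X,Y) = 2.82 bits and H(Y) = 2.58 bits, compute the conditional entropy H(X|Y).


H(X|Y) = H(X,Y) - H(Y) = 2.82 - 2.58 = 0.24

0.24 bits


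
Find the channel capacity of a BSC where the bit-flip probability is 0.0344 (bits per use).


H(p) = -p*log2(p) - (1-p)*log2(1-p) = -0.0344*log2(0.0344) - 0.9656*log2(0.9656) = 0.167234 + 0.048765 = 0.216. C = 1 - H(p) = 1 - 0.216 = 0.784

0.784 bits


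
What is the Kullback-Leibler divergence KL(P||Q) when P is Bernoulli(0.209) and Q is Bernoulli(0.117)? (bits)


KL = p*log2(p/q) + (1-p)*log2((1-p)/(1-q)) = 0.209*log2(0.209/0.117) + 0.791*log2(0.791/0.883) = 0.0494

0.0494 bits


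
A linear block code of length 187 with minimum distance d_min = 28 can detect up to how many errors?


Detection capability = d_min - 1 = 28 - 1 = 27

27 errors


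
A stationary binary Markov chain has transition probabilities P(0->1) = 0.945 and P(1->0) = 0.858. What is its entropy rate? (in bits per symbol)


Stationary distribution: pi_0 = p10/(p01+p10) = 0.4759, pi_1 = 0.5241. Entropy rate H' = pi_0*H(p01) + pi_1*H(p10) = 0.4759*0.3073 + 0.5241*0.5895 = 0.4552

0.4552 bits/symbol


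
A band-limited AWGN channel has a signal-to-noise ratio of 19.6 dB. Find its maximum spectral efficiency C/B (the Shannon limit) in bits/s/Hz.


SNR_linear = 10^(19.6/10) = 91.2011; C/B = log2(1 + SNR_linear) = log2(1 + 91.2011) = 6.5267

6.5267 bits/s/Hz


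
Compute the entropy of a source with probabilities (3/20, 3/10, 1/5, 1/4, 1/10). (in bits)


H = -sum(p_i * log2(p_i)). Terms: -(3/20)*log2(3/20) = 0.410545; -(3/10)*log2(3/10) = 0.521090; -(1/5)*log2(1/5) = 0.464386; -(1/4)*log2(1/4) = 0.500000; -(1/10)*log2(1/10) = 0.332193. H = 0.410545 + 0.521090 + 0.464386 + 0.500000 + 0.332193 = 2.2282

2.2282 bits


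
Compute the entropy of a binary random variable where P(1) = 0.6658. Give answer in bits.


H = -p*log2(p) - (1-p)*log2(1-p). -0.6658*log2(0.6658) = 0.390718; -0.3342*log2(0.3342) = 0.528443. H = 0.390718 + 0.528443 = 0.9192

0.9192 bits


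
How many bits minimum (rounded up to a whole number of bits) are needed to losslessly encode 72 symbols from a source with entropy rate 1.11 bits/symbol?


Minimum bits >= n * H = 72 * 1.11 = 79.92, rounded up to a whole number of bits = 80

80 bits


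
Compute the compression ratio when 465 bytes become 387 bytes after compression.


Ratio = original / compressed = 465 / 387 = 1.2016

1.2016


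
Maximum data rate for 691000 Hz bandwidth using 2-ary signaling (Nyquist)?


Rate = 2 * B * log2(M) = 2 * 691000 * 1.0 = 1382000.0

1382000.0 bps


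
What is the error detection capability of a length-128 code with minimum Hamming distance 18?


Detection capability = d_min - 1 = 18 - 1 = 17

17 errors


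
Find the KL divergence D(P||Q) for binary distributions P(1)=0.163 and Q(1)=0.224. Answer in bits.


KL = p*log2(p/q) + (1-p)*log2((1-p)/(1-q)) = 0.163*log2(0.163/0.224) + 0.837*log2(0.837/0.776) = 0.0166

0.0166 bits


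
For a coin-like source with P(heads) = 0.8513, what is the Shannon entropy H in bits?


H = -p*log2(p) - (1-p)*log2(1-p). -0.8513*log2(0.8513) = 0.197723; -0.1487*log2(0.1487) = 0.408854. H = 0.197723 + 0.408854 = 0.6066

0.6066 bits


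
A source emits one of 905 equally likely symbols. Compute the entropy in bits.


H = log2(n) = log2(905) = 9.8218

9.8218 bits


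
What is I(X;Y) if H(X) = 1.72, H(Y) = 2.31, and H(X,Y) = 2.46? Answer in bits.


I(X;Y) = H(X) + H(Y) - H(X,Y) = 1.72 + 2.31 - 2.46 = 1.57

1.57 bits


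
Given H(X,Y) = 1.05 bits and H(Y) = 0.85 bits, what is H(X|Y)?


H(X|Y) = H(X,Y) - H(Y) = 1.05 - 0.85 = 0.2

0.2 bits


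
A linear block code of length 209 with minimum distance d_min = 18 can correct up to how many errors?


Correction capability = floor((d-1)/2) = floor((18-1)/2) = 8

8 errors


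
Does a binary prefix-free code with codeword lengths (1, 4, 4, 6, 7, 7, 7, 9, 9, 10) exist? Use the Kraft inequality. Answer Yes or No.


Kraft sum = sum(2^(-l_i)) = 0.6689, need <= 1. Result: satisfied (a binary prefix-free code with these lengths exists)

Yes


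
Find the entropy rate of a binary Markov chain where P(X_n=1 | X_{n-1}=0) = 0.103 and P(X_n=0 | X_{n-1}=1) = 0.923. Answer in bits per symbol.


Stationary distribution: pi_0 = p10/(p01+p10) = 0.8996, pi_1 = 0.1004. Entropy rate H' = pi_0*H(p01) + pi_1*H(p10) = 0.8996*0.4784 + 0.1004*0.3915 = 0.4697

0.4697 bits/symbol


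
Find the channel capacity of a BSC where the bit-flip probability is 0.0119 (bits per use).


H(p) = -p*log2(p) - (1-p)*log2(1-p) = -0.0119*log2(0.0119) - 0.9881*log2(0.9881) = 0.076075 + 0.017066 = 0.0931. C = 1 - H(p) = 1 - 0.0931 = 0.9069

0.9069 bits


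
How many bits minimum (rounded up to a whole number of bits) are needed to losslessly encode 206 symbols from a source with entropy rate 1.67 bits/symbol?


Minimum bits >= n * H = 206 * 1.67 = 344.02, rounded up to a whole number of bits = 345

345 bits


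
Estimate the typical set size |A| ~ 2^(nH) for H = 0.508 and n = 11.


log2|A_typical| = nH = 11 * 0.508 = 5.588, so |A_typical| ~ 2^5.588 = 4.810e+01

4.810e+01


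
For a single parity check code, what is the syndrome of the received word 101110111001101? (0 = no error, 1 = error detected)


Syndrome = XOR of all bits = 1 XOR 0 XOR 1 XOR 1 XOR 1 XOR 0 XOR 1 XOR 1 XOR 1 XOR 0 XOR 0 XOR 1 XOR 1 XOR 0 XOR 1 = 0

0


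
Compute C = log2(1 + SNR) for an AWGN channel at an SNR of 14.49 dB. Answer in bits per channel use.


SNR_linear = 10^(14.49/10) = 28.119; C = log2(1 + SNR_linear) = log2(1 + 28.119) = 4.8639

4.8639 bits/channel use


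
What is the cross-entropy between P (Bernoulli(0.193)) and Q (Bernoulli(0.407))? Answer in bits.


H(P,Q) = -p*log2(q) - (1-p)*log2(1-q). -0.193*log2(0.407) = 0.250302; -0.807*log2(0.593) = 0.608394. H(P,Q) = 0.250302 + 0.608394 = 0.8587

0.8587 bits


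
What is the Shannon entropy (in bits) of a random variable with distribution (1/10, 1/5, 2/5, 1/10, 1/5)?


H = -sum(p_i * log2(p_i)). Terms: -(1/10)*log2(1/10) = 0.332193; -(1/5)*log2(1/5) = 0.464386; -(2/5)*log2(2/5) = 0.528771; -(1/10)*log2(1/10) = 0.332193; -(1/5)*log2(1/5) = 0.464386. H = 0.332193 + 0.464386 + 0.528771 + 0.332193 + 0.464386 = 2.1219

2.1219 bits


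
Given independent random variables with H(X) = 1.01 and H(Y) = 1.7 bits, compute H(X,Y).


For independent variables, H(X,Y) = H(X) + H(Y) = 1.01 + 1.7 = 2.71

2.71 bits


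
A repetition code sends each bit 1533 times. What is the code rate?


Rate = k/n = 1/1533

1/1533


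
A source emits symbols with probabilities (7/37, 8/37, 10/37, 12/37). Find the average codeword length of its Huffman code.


Huffman construction (repeatedly merge the two least-probable nodes; each merge adds 1 bit to every symbol beneath it): 7/37 + 8/37 = 15/37; 10/37 + 12/37 = 22/37; 15/37 + 22/37 = 1. Resulting codeword lengths (in the order the probabilities were given): (2, 2, 2, 2). L_avg = sum(p_i * l_i) = 7/37*2 + 8/37*2 + 10/37*2 + 12/37*2 = 2

2.0 bits


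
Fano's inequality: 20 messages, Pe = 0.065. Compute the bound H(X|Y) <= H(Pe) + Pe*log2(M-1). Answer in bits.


H(Pe) = -Pe*log2(Pe) - (1-Pe)*log2(1-Pe) = -0.065*log2(0.065) - 0.935*log2(0.935) = 0.256322 + 0.090659 = 0.347. Pe*log2(M-1) = 0.065*log2(19) = 0.276115. Bound = H(Pe) + Pe*log2(M-1) = 0.256322 + 0.090659 + 0.276115 = 0.6231

0.6231 bits


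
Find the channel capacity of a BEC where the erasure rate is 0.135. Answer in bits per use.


C = 1 - epsilon = 1 - 0.135 = 0.865

0.865 bits


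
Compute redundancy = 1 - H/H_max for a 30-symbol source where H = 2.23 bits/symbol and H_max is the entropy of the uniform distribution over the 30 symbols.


H_max = log2(K) = log2(30) = 4.9069 bits/symbol. Redundancy = 1 - H/H_max = 1 - 2.23/4.9069 = 1 - 0.4545 = 0.5455

0.5455


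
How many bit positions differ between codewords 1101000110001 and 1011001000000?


Count differing positions: . ^ ^ . . . ^ ^ ^ . . . ^ = 6 differences

6


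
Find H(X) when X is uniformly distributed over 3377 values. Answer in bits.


H = log2(n) = log2(3377) = 11.7215

11.7215 bits


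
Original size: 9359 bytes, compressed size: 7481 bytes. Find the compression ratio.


Ratio = original / compressed = 9359 / 7481 = 1.251

1.251


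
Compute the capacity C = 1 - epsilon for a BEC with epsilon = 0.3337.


C = 1 - epsilon = 1 - 0.3337 = 0.6663

0.6663 bits


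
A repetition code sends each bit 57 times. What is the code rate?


Rate = k/n = 1/57

1/57


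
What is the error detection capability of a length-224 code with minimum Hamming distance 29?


Detection capability = d_min - 1 = 29 - 1 = 28

28 errors


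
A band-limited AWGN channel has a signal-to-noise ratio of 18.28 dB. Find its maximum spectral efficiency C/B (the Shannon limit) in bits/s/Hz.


SNR_linear = 10^(18.28/10) = 67.2977; C/B = log2(1 + SNR_linear) = log2(1 + 67.2977) = 6.0938

6.0938 bits/s/Hz


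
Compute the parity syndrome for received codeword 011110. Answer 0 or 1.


Syndrome = XOR of all bits = 0 XOR 1 XOR 1 XOR 1 XOR 1 XOR 0 = 0

0


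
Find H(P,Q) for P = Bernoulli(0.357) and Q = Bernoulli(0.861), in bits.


H(P,Q) = -p*log2(q) - (1-p)*log2(1-q). -0.357*log2(0.861) = 0.077082; -0.643*log2(0.139) = 1.830520. H(P,Q) = 0.077082 + 1.830520 = 1.9076

1.9076 bits


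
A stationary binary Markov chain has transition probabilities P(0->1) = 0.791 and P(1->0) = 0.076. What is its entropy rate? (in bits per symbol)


Stationary distribution: pi_0 = p10/(p01+p10) = 0.0877, pi_1 = 0.9123. Entropy rate H' = pi_0*H(p01) + pi_1*H(p10) = 0.0877*0.7396 + 0.9123*0.3879 = 0.4188

0.4188 bits/symbol


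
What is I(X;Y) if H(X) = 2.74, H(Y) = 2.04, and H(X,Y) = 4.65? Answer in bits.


I(X;Y) = H(X) + H(Y) - H(X,Y) = 2.74 + 2.04 - 4.65 = 0.13

0.13 bits


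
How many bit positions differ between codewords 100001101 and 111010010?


Count differing positions: . ^ ^ . ^ ^ ^ ^ ^ = 7 differences

7


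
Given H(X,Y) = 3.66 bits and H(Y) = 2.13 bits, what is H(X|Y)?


H(X|Y) = H(X,Y) - H(Y) = 3.66 - 2.13 = 1.53

1.53 bits


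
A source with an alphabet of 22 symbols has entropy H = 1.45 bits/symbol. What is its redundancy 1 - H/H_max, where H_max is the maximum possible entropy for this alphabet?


H_max = log2(K) = log2(22) = 4.4594 bits/symbol. Redundancy = 1 - H/H_max = 1 - 1.45/4.4594 = 1 - 0.3252 = 0.6748

0.6748


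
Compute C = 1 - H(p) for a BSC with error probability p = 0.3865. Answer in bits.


H(p) = -p*log2(p) - (1-p)*log2(1-p) = -0.3865*log2(0.3865) - 0.6135*log2(0.6135) = 0.530069 + 0.432435 = 0.9625. C = 1 - H(p) = 1 - 0.9625 = 0.0375

0.0375 bits


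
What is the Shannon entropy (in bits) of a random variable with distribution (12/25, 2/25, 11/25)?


H = -sum(p_i * log2(p_i)). Terms: -(12/25)*log2(12/25) = 0.508269; -(2/25)*log2(2/25) = 0.291508; -(11/25)*log2(11/25) = 0.521147. H = 0.508269 + 0.291508 + 0.521147 = 1.3209

1.3209 bits


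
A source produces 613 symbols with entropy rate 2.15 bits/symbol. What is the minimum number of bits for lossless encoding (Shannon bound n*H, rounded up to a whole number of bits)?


Minimum bits >= n * H = 613 * 2.15 = 1317.95, rounded up to a whole number of bits = 1318

1318 bits


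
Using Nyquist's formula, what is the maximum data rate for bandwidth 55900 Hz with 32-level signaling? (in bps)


Rate = 2 * B * log2(M) = 2 * 55900 * 5.0 = 559000.0

559000.0 bps


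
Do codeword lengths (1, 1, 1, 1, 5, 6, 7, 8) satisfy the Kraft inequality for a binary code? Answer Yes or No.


Kraft sum = sum(2^(-l_i)) = 2.0586, need <= 1. Result: violated (a binary prefix-free code with these lengths cannot exist)

No


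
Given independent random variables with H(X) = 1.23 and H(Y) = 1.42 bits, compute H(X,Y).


For independent variables, H(X,Y) = H(X) + H(Y) = 1.23 + 1.42 = 2.65

2.65 bits


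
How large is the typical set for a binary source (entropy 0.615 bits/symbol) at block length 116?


log2|A_typical| = nH = 116 * 0.615 = 71.34, so |A_typical| ~ 2^71.34 = 2.989e+21

2.989e+21


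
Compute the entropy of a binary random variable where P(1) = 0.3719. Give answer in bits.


H = -p*log2(p) - (1-p)*log2(1-p). -0.3719*log2(0.3719) = 0.530706; -0.6281*log2(0.6281) = 0.421414. H = 0.530706 + 0.421414 = 0.9521

0.9521 bits


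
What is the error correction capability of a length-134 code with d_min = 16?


Correction capability = floor((d-1)/2) = floor((16-1)/2) = 7

7 errors


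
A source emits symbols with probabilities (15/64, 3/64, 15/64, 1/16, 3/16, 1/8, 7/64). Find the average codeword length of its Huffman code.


Huffman construction (repeatedly merge the two least-probable nodes; each merge adds 1 bit to every symbol beneath it): 3/64 + 1/16 = 7/64; 7/64 + 7/64 = 7/32; 1/8 + 3/16 = 5/16; 7/32 + 15/64 = 29/64; 15/64 + 5/16 = 35/64; 29/64 + 35/64 = 1. Resulting codeword lengths (in the order the probabilities were given): (2, 4, 2, 4, 3, 3, 3). L_avg = sum(p_i * l_i) = 15/64*2 + 3/64*4 + 15/64*2 + 1/16*4 + 3/16*3 + 1/8*3 + 7/64*3 = 169/64 = 2.6406

2.6406 bits


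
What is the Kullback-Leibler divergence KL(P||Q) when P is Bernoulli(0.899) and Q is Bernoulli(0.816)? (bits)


KL = p*log2(p/q) + (1-p)*log2((1-p)/(1-q)) = 0.899*log2(0.899/0.816) + 0.101*log2(0.101/0.184) = 0.0382

0.0382 bits


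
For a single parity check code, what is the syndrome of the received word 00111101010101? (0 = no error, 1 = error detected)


Syndrome = XOR of all bits = 0 XOR 0 XOR 1 XOR 1 XOR 1 XOR 1 XOR 0 XOR 1 XOR 0 XOR 1 XOR 0 XOR 1 XOR 0 XOR 1 = 0

0


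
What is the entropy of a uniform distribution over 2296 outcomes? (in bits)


H = log2(n) = log2(2296) = 11.1649

11.1649 bits


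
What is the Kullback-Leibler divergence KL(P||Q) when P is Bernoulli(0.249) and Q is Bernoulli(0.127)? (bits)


KL = p*log2(p/q) + (1-p)*log2((1-p)/(1-q)) = 0.249*log2(0.249/0.127) + 0.751*log2(0.751/0.873) = 0.0788

0.0788 bits


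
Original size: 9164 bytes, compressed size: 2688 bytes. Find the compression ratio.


Ratio = original / compressed = 9164 / 2688 = 3.4092

3.4092


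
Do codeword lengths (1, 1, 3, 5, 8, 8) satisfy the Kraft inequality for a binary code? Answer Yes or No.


Kraft sum = sum(2^(-l_i)) = 1.1641, need <= 1. Result: violated (a binary prefix-free code with these lengths cannot exist)

No


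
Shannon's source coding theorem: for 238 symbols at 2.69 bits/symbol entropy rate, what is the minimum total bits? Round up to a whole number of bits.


Minimum bits >= n * H = 238 * 2.69 = 640.22, rounded up to a whole number of bits = 641

641 bits


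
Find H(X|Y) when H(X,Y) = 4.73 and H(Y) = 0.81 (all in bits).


H(X|Y) = H(X,Y) - H(Y) = 4.73 - 0.81 = 3.92

3.92 bits


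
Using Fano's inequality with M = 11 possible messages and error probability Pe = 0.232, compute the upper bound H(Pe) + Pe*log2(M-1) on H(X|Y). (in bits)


H(Pe) = -Pe*log2(Pe) - (1-Pe)*log2(1-Pe) = -0.232*log2(0.232) - 0.768*log2(0.768) = 0.489010 + 0.292471 = 0.7815. Pe*log2(M-1) = 0.232*log2(10) = 0.770687. Bound = H(Pe) + Pe*log2(M-1) = 0.489010 + 0.292471 + 0.770687 = 1.5522

1.5522 bits


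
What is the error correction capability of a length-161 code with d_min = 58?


Correction capability = floor((d-1)/2) = floor((58-1)/2) = 28

28 errors


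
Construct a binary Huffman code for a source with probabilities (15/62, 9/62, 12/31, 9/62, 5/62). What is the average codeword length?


Huffman construction (repeatedly merge the two least-probable nodes; each merge adds 1 bit to every symbol beneath it): 5/62 + 9/62 = 7/31; 9/62 + 7/31 = 23/62; 15/62 + 23/62 = 19/31; 12/31 + 19/31 = 1. Resulting codeword lengths (in the order the probabilities were given): (2, 4, 1, 3, 4). L_avg = sum(p_i * l_i) = 15/62*2 + 9/62*4 + 12/31*1 + 9/62*3 + 5/62*4 = 137/62 = 2.2097

2.2097 bits


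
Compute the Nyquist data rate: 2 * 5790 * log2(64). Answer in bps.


Rate = 2 * B * log2(M) = 2 * 5790 * 6.0 = 69480.0

69480.0 bps


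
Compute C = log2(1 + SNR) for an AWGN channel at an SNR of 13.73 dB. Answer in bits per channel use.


SNR_linear = 10^(13.73/10) = 23.6048; C = log2(1 + SNR_linear) = log2(1 + 23.6048) = 4.6209

4.6209 bits/channel use


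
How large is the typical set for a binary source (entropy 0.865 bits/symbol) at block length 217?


log2|A_typical| = nH = 217 * 0.865 = 187.705, so |A_typical| ~ 2^187.705 = 3.198e+56

3.198e+56


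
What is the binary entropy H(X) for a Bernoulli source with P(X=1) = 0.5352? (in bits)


H = -p*log2(p) - (1-p)*log2(1-p). -0.5352*log2(0.5352) = 0.482670; -0.4648*log2(0.4648) = 0.513752. H = 0.482670 + 0.513752 = 0.9964

0.9964 bits


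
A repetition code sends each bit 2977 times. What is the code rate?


Rate = k/n = 1/2977

1/2977


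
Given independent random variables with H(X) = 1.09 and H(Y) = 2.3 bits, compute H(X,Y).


For independent variables, H(X,Y) = H(X) + H(Y) = 1.09 + 2.3 = 3.39

3.39 bits


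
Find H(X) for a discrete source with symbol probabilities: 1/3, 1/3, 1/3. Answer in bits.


H = -sum(p_i * log2(p_i)). Terms: -(1/3)*log2(1/3) = 0.528321; -(1/3)*log2(1/3) = 0.528321; -(1/3)*log2(1/3) = 0.528321. H = 0.528321 + 0.528321 + 0.528321 = 1.585

1.585 bits


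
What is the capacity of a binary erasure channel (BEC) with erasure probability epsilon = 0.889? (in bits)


C = 1 - epsilon = 1 - 0.889 = 0.111

0.111 bits


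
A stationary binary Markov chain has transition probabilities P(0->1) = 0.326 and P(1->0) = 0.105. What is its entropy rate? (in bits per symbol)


Stationary distribution: pi_0 = p10/(p01+p10) = 0.2436, pi_1 = 0.7564. Entropy rate H' = pi_0*H(p01) + pi_1*H(p10) = 0.2436*0.9108 + 0.7564*0.4846 = 0.5885

0.5885 bits/symbol


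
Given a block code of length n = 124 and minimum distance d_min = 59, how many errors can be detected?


Detection capability = d_min - 1 = 59 - 1 = 58

58 errors


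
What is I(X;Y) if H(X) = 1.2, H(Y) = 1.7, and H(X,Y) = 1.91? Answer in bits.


I(X;Y) = H(X) + H(Y) - H(X,Y) = 1.2 + 1.7 - 1.91 = 0.99

0.99 bits


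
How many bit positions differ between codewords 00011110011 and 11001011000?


Count differing positions: ^ ^ . ^ . ^ . ^ . ^ ^ = 7 differences

7


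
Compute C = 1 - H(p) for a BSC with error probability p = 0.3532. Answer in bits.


H(p) = -p*log2(p) - (1-p)*log2(1-p) = -0.3532*log2(0.3532) - 0.6468*log2(0.6468) = 0.530310 + 0.406584 = 0.9369. C = 1 - H(p) = 1 - 0.9369 = 0.0631

0.0631 bits


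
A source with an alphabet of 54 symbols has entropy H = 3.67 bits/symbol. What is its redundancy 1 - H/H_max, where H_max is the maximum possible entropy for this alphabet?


H_max = log2(K) = log2(54) = 5.7549 bits/symbol. Redundancy = 1 - H/H_max = 1 - 3.67/5.7549 = 1 - 0.6377 = 0.3623

0.3623


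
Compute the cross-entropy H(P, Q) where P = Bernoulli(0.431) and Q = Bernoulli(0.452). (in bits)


H(P,Q) = -p*log2(q) - (1-p)*log2(1-q). -0.431*log2(0.452) = 0.493756; -0.569*log2(0.548) = 0.493751. H(P,Q) = 0.493756 + 0.493751 = 0.9875

0.9875 bits


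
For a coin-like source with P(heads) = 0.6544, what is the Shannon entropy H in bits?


H = -p*log2(p) - (1-p)*log2(1-p). -0.6544*log2(0.6544) = 0.400333; -0.3456*log2(0.3456) = 0.529744. H = 0.400333 + 0.529744 = 0.9301

0.9301 bits


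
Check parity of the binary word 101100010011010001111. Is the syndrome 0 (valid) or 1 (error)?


Syndrome = XOR of all bits = 1 XOR 0 XOR 1 XOR 1 XOR 0 XOR 0 XOR 0 XOR 1 XOR 0 XOR 0 XOR 1 XOR 1 XOR 0 XOR 1 XOR 0 XOR 0 XOR 0 XOR 1 XOR 1 XOR 1 XOR 1 = 1

1


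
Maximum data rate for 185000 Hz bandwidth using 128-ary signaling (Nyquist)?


Rate = 2 * B * log2(M) = 2 * 185000 * 7.0 = 2590000.0

2590000.0 bps


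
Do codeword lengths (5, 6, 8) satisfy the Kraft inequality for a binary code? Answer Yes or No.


Kraft sum = sum(2^(-l_i)) = 0.0508, need <= 1. Result: satisfied (a binary prefix-free code with these lengths exists)

Yes


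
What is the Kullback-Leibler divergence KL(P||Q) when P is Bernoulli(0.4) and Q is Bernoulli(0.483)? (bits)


KL = p*log2(p/q) + (1-p)*log2((1-p)/(1-q)) = 0.4*log2(0.4/0.483) + 0.6*log2(0.6/0.517) = 0.0201

0.0201 bits


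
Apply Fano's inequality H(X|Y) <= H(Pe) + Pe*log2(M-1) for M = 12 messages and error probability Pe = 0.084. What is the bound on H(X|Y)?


H(Pe) = -Pe*log2(Pe) - (1-Pe)*log2(1-Pe) = -0.084*log2(0.084) - 0.916*log2(0.916) = 0.300171 + 0.115948 = 0.4161. Pe*log2(M-1) = 0.084*log2(11) = 0.290592. Bound = H(Pe) + Pe*log2(M-1) = 0.300171 + 0.115948 + 0.290592 = 0.7067

0.7067 bits


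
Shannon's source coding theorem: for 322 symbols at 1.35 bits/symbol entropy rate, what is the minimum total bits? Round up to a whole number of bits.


Minimum bits >= n * H = 322 * 1.35 = 434.7, rounded up to a whole number of bits = 435

435 bits


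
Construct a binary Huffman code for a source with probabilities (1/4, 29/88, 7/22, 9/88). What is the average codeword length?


Huffman construction (repeatedly merge the two least-probable nodes; each merge adds 1 bit to every symbol beneath it): 9/88 + 1/4 = 31/88; 7/22 + 29/88 = 57/88; 31/88 + 57/88 = 1. Resulting codeword lengths (in the order the probabilities were given): (2, 2, 2, 2). L_avg = sum(p_i * l_i) = 1/4*2 + 29/88*2 + 7/22*2 + 9/88*2 = 2

2.0 bits


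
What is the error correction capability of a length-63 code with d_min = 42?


Correction capability = floor((d-1)/2) = floor((42-1)/2) = 20

20 errors


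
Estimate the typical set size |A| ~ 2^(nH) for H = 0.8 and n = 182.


log2|A_typical| = nH = 182 * 0.8 = 145.6, so |A_typical| ~ 2^145.6 = 6.760e+43

6.760e+43


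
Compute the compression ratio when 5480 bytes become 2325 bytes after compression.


Ratio = original / compressed = 5480 / 2325 = 2.357

2.357


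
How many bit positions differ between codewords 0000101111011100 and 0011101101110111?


Count differing positions: . . ^ ^ . . . . ^ . ^ . ^ . ^ ^ = 7 differences

7


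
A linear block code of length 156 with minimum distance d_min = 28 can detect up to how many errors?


Detection capability = d_min - 1 = 28 - 1 = 27

27 errors


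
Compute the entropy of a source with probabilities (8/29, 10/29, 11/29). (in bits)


H = -sum(p_i * log2(p_i)). Terms: -(8/29)*log2(8/29) = 0.512546; -(10/29)*log2(10/29) = 0.529673; -(11/29)*log2(11/29) = 0.530484. H = 0.512546 + 0.529673 + 0.530484 = 1.5727

1.5727 bits


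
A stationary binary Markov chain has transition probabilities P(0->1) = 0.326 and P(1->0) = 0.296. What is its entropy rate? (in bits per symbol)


Stationary distribution: pi_0 = p10/(p01+p10) = 0.4759, pi_1 = 0.5241. Entropy rate H' = pi_0*H(p01) + pi_1*H(p10) = 0.4759*0.9108 + 0.5241*0.8763 = 0.8927

0.8927 bits/symbol


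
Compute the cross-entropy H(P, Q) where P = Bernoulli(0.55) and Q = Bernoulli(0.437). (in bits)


H(P,Q) = -p*log2(q) - (1-p)*log2(1-q). -0.55*log2(0.437) = 0.656862; -0.45*log2(0.563) = 0.372957. H(P,Q) = 0.656862 + 0.372957 = 1.0298

1.0298 bits


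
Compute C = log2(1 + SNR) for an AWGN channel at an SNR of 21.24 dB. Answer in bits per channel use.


SNR_linear = 10^(21.24/10) = 133.0454; C = log2(1 + SNR_linear) = log2(1 + 133.0454) = 7.0666

7.0666 bits/channel use


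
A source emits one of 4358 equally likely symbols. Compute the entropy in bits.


H = log2(n) = log2(4358) = 12.0895

12.0895 bits


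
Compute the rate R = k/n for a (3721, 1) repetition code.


Rate = k/n = 1/3721

1/3721


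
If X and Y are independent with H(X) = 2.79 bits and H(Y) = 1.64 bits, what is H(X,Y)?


For independent variables, H(X,Y) = H(X) + H(Y) = 2.79 + 1.64 = 4.43

4.43 bits


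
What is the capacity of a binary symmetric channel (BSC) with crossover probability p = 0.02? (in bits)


H(p) = -p*log2(p) - (1-p)*log2(1-p) = -0.02*log2(0.02) - 0.98*log2(0.98) = 0.112877 + 0.028563 = 0.1414. C = 1 - H(p) = 1 - 0.1414 = 0.8586

0.8586 bits


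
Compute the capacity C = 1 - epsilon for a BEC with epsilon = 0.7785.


C = 1 - epsilon = 1 - 0.7785 = 0.2215

0.2215 bits


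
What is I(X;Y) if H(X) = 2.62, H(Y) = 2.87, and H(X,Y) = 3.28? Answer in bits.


I(X;Y) = H(X) + H(Y) - H(X,Y) = 2.62 + 2.87 - 3.28 = 2.21

2.21 bits


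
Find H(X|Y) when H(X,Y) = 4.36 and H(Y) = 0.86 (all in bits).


H(X|Y) = H(X,Y) - H(Y) = 4.36 - 0.86 = 3.5

3.5 bits


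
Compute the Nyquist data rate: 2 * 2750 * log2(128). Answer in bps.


Rate = 2 * B * log2(M) = 2 * 2750 * 7.0 = 38500.0

38500.0 bps


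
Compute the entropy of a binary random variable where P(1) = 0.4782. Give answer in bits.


H = -p*log2(p) - (1-p)*log2(1-p). -0.4782*log2(0.4782) = 0.508955; -0.5218*log2(0.5218) = 0.489673. H = 0.508955 + 0.489673 = 0.9986

0.9986 bits


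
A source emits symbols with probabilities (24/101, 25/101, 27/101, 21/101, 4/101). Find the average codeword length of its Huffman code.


Huffman construction (repeatedly merge the two least-probable nodes; each merge adds 1 bit to every symbol beneath it): 4/101 + 21/101 = 25/101; 24/101 + 25/101 = 49/101; 25/101 + 27/101 = 52/101; 49/101 + 52/101 = 1. Resulting codeword lengths (in the order the probabilities were given): (2, 2, 2, 3, 3). L_avg = sum(p_i * l_i) = 24/101*2 + 25/101*2 + 27/101*2 + 21/101*3 + 4/101*3 = 227/101 = 2.2475

2.2475 bits


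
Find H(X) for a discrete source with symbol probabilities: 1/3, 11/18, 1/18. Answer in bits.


H = -sum(p_i * log2(p_i)). Terms: -(1/3)*log2(1/3) = 0.528321; -(11/18)*log2(11/18) = 0.434190; -(1/18)*log2(1/18) = 0.231663. H = 0.528321 + 0.434190 + 0.231663 = 1.1942

1.1942 bits


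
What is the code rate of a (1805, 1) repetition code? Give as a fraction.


Rate = k/n = 1/1805

1/1805


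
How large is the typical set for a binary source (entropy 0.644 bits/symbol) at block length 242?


log2|A_typical| = nH = 242 * 0.644 = 155.848, so |A_typical| ~ 2^155.848 = 8.221e+46

8.221e+46


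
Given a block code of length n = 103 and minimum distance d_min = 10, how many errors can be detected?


Detection capability = d_min - 1 = 10 - 1 = 9

9 errors


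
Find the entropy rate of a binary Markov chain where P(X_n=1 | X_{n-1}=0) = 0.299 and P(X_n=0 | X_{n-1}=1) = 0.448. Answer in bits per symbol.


Stationary distribution: pi_0 = p10/(p01+p10) = 0.5997, pi_1 = 0.4003. Entropy rate H' = pi_0*H(p01) + pi_1*H(p10) = 0.5997*0.8801 + 0.4003*0.9922 = 0.9249

0.9249 bits/symbol


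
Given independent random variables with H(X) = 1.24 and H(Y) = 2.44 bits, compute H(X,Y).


For independent variables, H(X,Y) = H(X) + H(Y) = 1.24 + 2.44 = 3.68

3.68 bits


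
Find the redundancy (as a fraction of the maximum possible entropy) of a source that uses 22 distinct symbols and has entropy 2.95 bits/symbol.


H_max = log2(K) = log2(22) = 4.4594 bits/symbol. Redundancy = 1 - H/H_max = 1 - 2.95/4.4594 = 1 - 0.6615 = 0.3385

0.3385


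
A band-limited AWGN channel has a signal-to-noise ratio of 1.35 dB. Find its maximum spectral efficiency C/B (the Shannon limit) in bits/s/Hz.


SNR_linear = 10^(1.35/10) = 1.3646; C/B = log2(1 + SNR_linear) = log2(1 + 1.3646) = 1.2416

1.2416 bits/s/Hz


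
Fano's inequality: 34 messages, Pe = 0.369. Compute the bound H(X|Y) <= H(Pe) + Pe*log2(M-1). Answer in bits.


H(Pe) = -Pe*log2(Pe) - (1-Pe)*log2(1-Pe) = -0.369*log2(0.369) - 0.631*log2(0.631) = 0.530735 + 0.419166 = 0.9499. Pe*log2(M-1) = 0.369*log2(33) = 1.861381. Bound = H(Pe) + Pe*log2(M-1) = 0.530735 + 0.419166 + 1.861381 = 2.8113

2.8113 bits


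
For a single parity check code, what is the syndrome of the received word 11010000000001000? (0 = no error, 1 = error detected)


Syndrome = XOR of all bits = 1 XOR 1 XOR 0 XOR 1 XOR 0 XOR 0 XOR 0 XOR 0 XOR 0 XOR 0 XOR 0 XOR 0 XOR 0 XOR 1 XOR 0 XOR 0 XOR 0 = 0

0


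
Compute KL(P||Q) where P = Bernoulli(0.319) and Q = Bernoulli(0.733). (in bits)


KL = p*log2(p/q) + (1-p)*log2((1-p)/(1-q)) = 0.319*log2(0.319/0.733) + 0.681*log2(0.681/0.267) = 0.537

0.537 bits


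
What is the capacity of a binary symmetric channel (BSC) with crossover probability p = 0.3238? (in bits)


H(p) = -p*log2(p) - (1-p)*log2(1-p) = -0.3238*log2(0.3238) - 0.6762*log2(0.6762) = 0.526766 + 0.381700 = 0.9085. C = 1 - H(p) = 1 - 0.9085 = 0.0915

0.0915 bits


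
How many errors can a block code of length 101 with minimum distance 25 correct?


Correction capability = floor((d-1)/2) = floor((25-1)/2) = 12

12 errors


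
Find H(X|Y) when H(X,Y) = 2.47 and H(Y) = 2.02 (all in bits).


H(X|Y) = H(X,Y) - H(Y) = 2.47 - 2.02 = 0.45

0.45 bits


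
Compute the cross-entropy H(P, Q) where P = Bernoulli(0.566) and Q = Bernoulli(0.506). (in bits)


H(P,Q) = -p*log2(q) - (1-p)*log2(1-q). -0.566*log2(0.506) = 0.556260; -0.434*log2(0.494) = 0.441559. H(P,Q) = 0.556260 + 0.441559 = 0.9978

0.9978 bits
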